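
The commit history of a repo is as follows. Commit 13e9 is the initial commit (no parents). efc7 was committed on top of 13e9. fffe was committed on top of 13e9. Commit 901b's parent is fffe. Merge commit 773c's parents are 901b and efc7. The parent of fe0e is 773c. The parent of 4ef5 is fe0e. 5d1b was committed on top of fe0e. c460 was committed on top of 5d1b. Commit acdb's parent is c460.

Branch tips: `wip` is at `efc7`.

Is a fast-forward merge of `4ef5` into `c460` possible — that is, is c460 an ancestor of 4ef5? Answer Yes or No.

A fast-forward from c460 to 4ef5 is possible iff c460 is an ancestor of 4ef5.
Ancestors of 4ef5: {13e9, 4ef5, 773c, 901b, efc7, fe0e, fffe}.
c460 is not among them, so fast-forward is not possible.

No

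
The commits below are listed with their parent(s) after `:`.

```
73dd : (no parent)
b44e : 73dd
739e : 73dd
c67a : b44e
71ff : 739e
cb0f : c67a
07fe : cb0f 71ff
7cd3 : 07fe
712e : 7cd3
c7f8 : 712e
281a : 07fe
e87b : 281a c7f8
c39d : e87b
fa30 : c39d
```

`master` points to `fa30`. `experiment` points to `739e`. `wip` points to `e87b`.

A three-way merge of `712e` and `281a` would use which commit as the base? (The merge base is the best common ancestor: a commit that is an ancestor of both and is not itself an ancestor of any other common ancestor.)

Ancestors of 712e: {07fe, 712e, 71ff, 739e, 73dd, 7cd3, b44e, c67a, cb0f}.
Ancestors of 281a: {07fe, 281a, 71ff, 739e, 73dd, b44e, c67a, cb0f}.
Common ancestors: {07fe, 71ff, 739e, 73dd, b44e, c67a, cb0f}.
Among these, 07fe is not an ancestor of any other common ancestor — it is the merge base.

07fe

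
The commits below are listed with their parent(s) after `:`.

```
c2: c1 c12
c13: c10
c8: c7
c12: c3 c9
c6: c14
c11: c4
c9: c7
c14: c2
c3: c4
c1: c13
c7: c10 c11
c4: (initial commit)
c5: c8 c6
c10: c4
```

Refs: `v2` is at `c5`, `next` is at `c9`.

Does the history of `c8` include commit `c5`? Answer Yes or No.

No

Ancestors of c8: {c10, c11, c4, c7, c8}.
c5 is not in that set, so it is not an ancestor of c8.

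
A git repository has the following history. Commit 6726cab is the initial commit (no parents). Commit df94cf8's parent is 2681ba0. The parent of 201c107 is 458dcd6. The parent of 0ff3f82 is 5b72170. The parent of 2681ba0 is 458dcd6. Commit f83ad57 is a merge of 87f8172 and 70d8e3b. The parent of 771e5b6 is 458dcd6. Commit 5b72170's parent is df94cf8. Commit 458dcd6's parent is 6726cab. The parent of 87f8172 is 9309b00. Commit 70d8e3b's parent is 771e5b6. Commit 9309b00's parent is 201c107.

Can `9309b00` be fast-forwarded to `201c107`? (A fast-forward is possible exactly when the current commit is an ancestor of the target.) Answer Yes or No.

No

A fast-forward from 9309b00 to 201c107 is possible iff 9309b00 is an ancestor of 201c107.
Ancestors of 201c107: {201c107, 458dcd6, 6726cab}.
9309b00 is not among them, so fast-forward is not possible.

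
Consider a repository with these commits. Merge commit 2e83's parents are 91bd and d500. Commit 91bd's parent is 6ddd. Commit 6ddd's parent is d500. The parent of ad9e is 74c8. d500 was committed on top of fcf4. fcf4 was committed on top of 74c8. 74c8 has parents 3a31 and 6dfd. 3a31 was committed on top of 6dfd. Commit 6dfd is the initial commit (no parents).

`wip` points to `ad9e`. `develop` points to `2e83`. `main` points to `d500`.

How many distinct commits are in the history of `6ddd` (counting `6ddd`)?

6

Walking parent pointers from 6ddd: reachable set = {3a31, 6ddd, 6dfd, 74c8, d500, fcf4}.
That is 6 commits.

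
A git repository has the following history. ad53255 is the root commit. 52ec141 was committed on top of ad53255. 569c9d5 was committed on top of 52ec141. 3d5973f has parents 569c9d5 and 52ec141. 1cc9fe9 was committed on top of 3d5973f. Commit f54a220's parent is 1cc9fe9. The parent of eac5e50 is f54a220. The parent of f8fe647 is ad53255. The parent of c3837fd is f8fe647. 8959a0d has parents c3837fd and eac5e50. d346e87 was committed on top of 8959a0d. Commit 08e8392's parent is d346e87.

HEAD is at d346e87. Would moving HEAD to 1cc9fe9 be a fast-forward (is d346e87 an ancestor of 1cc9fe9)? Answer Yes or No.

A fast-forward from d346e87 to 1cc9fe9 is possible iff d346e87 is an ancestor of 1cc9fe9.
Ancestors of 1cc9fe9: {1cc9fe9, 3d5973f, 52ec141, 569c9d5, ad53255}.
d346e87 is not among them, so fast-forward is not possible.

No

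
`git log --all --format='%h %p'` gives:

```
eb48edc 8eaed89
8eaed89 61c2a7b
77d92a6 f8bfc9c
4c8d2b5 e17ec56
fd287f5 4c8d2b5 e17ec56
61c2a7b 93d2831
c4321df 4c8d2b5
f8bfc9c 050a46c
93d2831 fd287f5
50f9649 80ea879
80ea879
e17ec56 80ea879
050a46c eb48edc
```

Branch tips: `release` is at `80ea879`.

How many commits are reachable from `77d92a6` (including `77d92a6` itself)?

Walking parent pointers from 77d92a6: reachable set = {050a46c, 4c8d2b5, 61c2a7b, 77d92a6, 80ea879, 8eaed89, 93d2831, e17ec56, eb48edc, f8bfc9c, fd287f5}.
That is 11 commits.

11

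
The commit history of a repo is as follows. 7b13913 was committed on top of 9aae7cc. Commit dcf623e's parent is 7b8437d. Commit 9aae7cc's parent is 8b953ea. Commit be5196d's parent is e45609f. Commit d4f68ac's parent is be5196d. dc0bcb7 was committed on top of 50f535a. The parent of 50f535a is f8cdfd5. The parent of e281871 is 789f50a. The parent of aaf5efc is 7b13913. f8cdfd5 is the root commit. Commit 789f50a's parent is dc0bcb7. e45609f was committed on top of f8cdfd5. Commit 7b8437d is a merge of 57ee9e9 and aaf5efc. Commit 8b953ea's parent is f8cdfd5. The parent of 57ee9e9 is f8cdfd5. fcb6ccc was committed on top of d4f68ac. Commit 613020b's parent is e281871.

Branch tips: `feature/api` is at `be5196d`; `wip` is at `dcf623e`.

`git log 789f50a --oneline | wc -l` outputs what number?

4

Walking parent pointers from 789f50a: reachable set = {50f535a, 789f50a, dc0bcb7, f8cdfd5}.
That is 4 commits.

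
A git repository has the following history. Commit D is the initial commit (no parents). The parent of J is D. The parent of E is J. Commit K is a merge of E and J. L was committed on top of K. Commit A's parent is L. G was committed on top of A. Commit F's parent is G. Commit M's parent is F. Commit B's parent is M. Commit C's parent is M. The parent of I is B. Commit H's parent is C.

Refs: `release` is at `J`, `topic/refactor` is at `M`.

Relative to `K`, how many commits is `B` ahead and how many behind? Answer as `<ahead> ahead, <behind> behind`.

Reachable from B: {A, B, D, E, F, G, J, K, L, M}.
Reachable from K: {D, E, J, K}.
Only in B's history (ahead): {A, B, F, G, L, M} — 6.
Only in K's history (behind): {} — 0.

6 ahead, 0 behind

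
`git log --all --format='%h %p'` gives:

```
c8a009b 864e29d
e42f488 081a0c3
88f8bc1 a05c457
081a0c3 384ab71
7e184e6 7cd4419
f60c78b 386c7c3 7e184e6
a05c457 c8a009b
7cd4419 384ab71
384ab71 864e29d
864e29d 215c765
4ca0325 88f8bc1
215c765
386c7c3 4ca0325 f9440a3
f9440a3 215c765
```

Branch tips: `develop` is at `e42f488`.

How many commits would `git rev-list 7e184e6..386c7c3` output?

6

Reachable from 386c7c3: {215c765, 386c7c3, 4ca0325, 864e29d, 88f8bc1, a05c457, c8a009b, f9440a3}.
Reachable from 7e184e6: {215c765, 384ab71, 7cd4419, 7e184e6, 864e29d}.
In 386c7c3's history but not 7e184e6's: {386c7c3, 4ca0325, 88f8bc1, a05c457, c8a009b, f9440a3} — 6 commits.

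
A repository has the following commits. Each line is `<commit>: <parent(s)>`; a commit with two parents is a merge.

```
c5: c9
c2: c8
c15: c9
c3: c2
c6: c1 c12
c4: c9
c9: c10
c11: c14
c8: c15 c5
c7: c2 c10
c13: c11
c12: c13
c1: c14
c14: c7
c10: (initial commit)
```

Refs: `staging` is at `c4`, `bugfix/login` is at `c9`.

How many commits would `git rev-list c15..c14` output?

5

Reachable from c14: {c10, c14, c15, c2, c5, c7, c8, c9}.
Reachable from c15: {c10, c15, c9}.
In c14's history but not c15's: {c14, c2, c5, c7, c8} — 5 commits.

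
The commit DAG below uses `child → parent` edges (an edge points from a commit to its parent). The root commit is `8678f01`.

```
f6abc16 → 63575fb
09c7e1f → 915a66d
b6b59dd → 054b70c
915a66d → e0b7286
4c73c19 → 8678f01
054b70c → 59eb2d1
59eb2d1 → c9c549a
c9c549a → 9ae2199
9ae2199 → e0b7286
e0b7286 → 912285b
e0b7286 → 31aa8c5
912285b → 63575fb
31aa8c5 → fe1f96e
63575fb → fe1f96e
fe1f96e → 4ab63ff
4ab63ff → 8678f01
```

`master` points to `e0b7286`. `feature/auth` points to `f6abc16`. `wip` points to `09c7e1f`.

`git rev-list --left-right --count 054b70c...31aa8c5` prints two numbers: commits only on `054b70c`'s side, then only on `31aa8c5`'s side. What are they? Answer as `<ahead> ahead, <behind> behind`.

7 ahead, 0 behind

Reachable from 054b70c: {054b70c, 31aa8c5, 4ab63ff, 59eb2d1, 63575fb, 8678f01, 912285b, 9ae2199, c9c549a, e0b7286, fe1f96e}.
Reachable from 31aa8c5: {31aa8c5, 4ab63ff, 8678f01, fe1f96e}.
Only in 054b70c's history (ahead): {054b70c, 59eb2d1, 63575fb, 912285b, 9ae2199, c9c549a, e0b7286} — 7.
Only in 31aa8c5's history (behind): {} — 0.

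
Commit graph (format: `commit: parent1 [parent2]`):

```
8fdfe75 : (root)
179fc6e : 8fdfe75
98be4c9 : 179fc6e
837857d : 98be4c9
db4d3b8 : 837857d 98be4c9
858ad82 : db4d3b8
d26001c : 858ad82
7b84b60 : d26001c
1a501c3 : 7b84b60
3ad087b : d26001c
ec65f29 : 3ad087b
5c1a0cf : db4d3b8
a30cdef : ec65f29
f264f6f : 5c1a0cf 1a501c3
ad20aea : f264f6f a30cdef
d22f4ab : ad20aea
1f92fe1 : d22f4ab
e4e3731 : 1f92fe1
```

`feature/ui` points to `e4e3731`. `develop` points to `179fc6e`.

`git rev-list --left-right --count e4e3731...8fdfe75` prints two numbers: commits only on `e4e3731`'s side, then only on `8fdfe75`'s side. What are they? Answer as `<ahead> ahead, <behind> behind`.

Reachable from e4e3731: {179fc6e, 1a501c3, 1f92fe1, 3ad087b, 5c1a0cf, 7b84b60, 837857d, 858ad82, 8fdfe75, 98be4c9, a30cdef, ad20aea, d22f4ab, d26001c, db4d3b8, e4e3731, ec65f29, f264f6f}.
Reachable from 8fdfe75: {8fdfe75}.
Only in e4e3731's history (ahead): {179fc6e, 1a501c3, 1f92fe1, 3ad087b, 5c1a0cf, 7b84b60, 837857d, 858ad82, 98be4c9, a30cdef, ad20aea, d22f4ab, d26001c, db4d3b8, e4e3731, ec65f29, f264f6f} — 17.
Only in 8fdfe75's history (behind): {} — 0.

17 ahead, 0 behind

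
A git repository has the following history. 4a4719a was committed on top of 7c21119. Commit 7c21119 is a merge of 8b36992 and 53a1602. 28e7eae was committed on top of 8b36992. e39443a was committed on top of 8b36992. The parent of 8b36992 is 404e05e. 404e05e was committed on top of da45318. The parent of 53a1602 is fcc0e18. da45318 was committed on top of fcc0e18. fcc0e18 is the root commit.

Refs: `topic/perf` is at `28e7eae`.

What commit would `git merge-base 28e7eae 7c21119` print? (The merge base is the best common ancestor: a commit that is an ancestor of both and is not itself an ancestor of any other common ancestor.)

Ancestors of 28e7eae: {28e7eae, 404e05e, 8b36992, da45318, fcc0e18}.
Ancestors of 7c21119: {404e05e, 53a1602, 7c21119, 8b36992, da45318, fcc0e18}.
Common ancestors: {404e05e, 8b36992, da45318, fcc0e18}.
Among these, 8b36992 is not an ancestor of any other common ancestor — it is the merge base.

8b36992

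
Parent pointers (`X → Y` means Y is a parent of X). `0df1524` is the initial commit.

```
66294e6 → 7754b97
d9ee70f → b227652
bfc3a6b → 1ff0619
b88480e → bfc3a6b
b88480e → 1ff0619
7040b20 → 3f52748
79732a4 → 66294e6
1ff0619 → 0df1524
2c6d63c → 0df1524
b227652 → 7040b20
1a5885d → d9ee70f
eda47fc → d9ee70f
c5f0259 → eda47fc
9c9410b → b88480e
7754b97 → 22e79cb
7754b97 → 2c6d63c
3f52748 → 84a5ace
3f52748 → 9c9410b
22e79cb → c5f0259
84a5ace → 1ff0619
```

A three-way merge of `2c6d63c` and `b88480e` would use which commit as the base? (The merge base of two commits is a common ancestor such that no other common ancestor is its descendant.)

0df1524

Ancestors of 2c6d63c: {0df1524, 2c6d63c}.
Ancestors of b88480e: {0df1524, 1ff0619, b88480e, bfc3a6b}.
Common ancestors: {0df1524}.
The only common ancestor is 0df1524, so it is the merge base.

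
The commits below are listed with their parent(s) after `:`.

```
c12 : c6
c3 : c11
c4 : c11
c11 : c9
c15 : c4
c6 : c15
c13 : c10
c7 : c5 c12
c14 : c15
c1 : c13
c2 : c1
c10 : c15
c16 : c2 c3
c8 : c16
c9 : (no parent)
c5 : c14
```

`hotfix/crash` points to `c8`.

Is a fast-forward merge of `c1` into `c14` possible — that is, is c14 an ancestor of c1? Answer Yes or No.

No

A fast-forward from c14 to c1 is possible iff c14 is an ancestor of c1.
Ancestors of c1: {c1, c10, c11, c13, c15, c4, c9}.
c14 is not among them, so fast-forward is not possible.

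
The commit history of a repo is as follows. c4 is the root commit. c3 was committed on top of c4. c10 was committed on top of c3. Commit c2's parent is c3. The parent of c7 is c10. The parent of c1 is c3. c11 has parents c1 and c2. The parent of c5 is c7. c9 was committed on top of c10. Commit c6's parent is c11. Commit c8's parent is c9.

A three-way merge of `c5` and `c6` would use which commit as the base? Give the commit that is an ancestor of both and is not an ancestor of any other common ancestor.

Ancestors of c5: {c10, c3, c4, c5, c7}.
Ancestors of c6: {c1, c11, c2, c3, c4, c6}.
Common ancestors: {c3, c4}.
Among these, c3 is not an ancestor of any other common ancestor — it is the merge base.

c3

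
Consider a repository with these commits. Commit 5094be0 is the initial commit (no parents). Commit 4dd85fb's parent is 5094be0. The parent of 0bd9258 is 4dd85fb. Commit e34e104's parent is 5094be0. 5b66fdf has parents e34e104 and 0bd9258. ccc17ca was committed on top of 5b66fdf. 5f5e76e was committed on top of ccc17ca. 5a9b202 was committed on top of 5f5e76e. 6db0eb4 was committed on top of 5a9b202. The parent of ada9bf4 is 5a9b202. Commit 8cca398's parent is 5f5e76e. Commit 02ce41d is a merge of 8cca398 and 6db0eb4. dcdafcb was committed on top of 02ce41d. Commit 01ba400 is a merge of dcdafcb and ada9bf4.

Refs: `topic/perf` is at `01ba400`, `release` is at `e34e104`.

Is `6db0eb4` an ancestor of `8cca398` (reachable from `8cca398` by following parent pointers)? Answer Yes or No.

Ancestors of 8cca398: {0bd9258, 4dd85fb, 5094be0, 5b66fdf, 5f5e76e, 8cca398, ccc17ca, e34e104}.
6db0eb4 is not in that set, so it is not an ancestor of 8cca398.

No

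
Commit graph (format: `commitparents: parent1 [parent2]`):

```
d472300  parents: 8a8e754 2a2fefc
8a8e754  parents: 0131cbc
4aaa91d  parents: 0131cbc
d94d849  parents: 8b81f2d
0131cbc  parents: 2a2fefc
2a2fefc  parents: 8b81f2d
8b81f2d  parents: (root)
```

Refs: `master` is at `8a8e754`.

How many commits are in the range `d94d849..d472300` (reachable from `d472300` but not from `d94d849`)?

4

Reachable from d472300: {0131cbc, 2a2fefc, 8a8e754, 8b81f2d, d472300}.
Reachable from d94d849: {8b81f2d, d94d849}.
In d472300's history but not d94d849's: {0131cbc, 2a2fefc, 8a8e754, d472300} — 4 commits.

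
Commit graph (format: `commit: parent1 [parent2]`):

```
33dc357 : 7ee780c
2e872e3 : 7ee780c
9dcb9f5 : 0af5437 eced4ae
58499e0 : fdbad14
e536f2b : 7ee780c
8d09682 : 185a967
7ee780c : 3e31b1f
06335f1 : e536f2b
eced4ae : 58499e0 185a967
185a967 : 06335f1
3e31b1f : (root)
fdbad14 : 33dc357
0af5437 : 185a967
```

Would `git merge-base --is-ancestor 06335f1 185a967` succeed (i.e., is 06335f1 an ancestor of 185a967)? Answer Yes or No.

Yes

Ancestors of 185a967 (commits reachable by following parents): {06335f1, 185a967, 3e31b1f, 7ee780c, e536f2b}.
06335f1 is in that set, so it is an ancestor of 185a967.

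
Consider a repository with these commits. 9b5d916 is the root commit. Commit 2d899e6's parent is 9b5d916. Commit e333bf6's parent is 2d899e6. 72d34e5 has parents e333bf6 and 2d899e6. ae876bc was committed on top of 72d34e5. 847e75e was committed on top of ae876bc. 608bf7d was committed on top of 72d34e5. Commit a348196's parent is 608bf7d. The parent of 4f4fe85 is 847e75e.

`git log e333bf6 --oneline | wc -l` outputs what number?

Walking parent pointers from e333bf6: reachable set = {2d899e6, 9b5d916, e333bf6}.
That is 3 commits.

3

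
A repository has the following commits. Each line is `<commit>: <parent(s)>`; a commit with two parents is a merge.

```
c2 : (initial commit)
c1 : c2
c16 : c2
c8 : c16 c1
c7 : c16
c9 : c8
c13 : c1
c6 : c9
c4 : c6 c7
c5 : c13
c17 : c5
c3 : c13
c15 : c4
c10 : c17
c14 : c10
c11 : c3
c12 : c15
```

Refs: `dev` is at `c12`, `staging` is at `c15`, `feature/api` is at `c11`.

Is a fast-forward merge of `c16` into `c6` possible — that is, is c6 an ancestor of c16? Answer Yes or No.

No

A fast-forward from c6 to c16 is possible iff c6 is an ancestor of c16.
Ancestors of c16: {c16, c2}.
c6 is not among them, so fast-forward is not possible.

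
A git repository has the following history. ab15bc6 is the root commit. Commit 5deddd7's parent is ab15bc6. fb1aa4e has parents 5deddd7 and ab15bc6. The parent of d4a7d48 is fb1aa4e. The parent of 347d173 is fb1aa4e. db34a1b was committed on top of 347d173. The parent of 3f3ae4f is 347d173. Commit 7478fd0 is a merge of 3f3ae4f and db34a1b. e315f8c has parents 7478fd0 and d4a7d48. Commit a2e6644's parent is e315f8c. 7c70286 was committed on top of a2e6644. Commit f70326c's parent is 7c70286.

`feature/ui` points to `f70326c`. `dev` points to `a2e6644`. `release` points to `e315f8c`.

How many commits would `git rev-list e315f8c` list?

9

Walking parent pointers from e315f8c: reachable set = {347d173, 3f3ae4f, 5deddd7, 7478fd0, ab15bc6, d4a7d48, db34a1b, e315f8c, fb1aa4e}.
That is 9 commits.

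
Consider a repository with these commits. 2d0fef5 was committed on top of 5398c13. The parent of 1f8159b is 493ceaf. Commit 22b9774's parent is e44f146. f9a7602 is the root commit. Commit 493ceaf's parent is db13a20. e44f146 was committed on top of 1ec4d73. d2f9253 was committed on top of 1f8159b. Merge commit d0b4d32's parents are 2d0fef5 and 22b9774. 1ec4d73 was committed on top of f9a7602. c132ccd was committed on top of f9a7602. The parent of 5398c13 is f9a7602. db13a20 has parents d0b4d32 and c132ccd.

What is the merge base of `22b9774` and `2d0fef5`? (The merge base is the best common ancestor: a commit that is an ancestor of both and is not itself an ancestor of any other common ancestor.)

f9a7602

Ancestors of 22b9774: {1ec4d73, 22b9774, e44f146, f9a7602}.
Ancestors of 2d0fef5: {2d0fef5, 5398c13, f9a7602}.
Common ancestors: {f9a7602}.
The only common ancestor is f9a7602, so it is the merge base.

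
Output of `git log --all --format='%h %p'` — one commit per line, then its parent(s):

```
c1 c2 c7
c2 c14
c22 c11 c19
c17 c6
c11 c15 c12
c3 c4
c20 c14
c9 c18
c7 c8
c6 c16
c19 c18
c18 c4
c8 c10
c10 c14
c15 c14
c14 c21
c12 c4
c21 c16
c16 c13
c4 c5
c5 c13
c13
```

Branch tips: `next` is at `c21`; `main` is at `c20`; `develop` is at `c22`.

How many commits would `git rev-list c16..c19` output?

Reachable from c19: {c13, c18, c19, c4, c5}.
Reachable from c16: {c13, c16}.
In c19's history but not c16's: {c18, c19, c4, c5} — 4 commits.

4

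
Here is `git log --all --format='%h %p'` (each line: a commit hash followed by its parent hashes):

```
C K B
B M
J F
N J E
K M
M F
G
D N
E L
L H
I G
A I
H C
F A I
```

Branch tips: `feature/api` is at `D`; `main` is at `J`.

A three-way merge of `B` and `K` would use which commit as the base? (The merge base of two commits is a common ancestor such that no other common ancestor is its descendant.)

M

Ancestors of B: {A, B, F, G, I, M}.
Ancestors of K: {A, F, G, I, K, M}.
Common ancestors: {A, F, G, I, M}.
Among these, M is not an ancestor of any other common ancestor — it is the merge base.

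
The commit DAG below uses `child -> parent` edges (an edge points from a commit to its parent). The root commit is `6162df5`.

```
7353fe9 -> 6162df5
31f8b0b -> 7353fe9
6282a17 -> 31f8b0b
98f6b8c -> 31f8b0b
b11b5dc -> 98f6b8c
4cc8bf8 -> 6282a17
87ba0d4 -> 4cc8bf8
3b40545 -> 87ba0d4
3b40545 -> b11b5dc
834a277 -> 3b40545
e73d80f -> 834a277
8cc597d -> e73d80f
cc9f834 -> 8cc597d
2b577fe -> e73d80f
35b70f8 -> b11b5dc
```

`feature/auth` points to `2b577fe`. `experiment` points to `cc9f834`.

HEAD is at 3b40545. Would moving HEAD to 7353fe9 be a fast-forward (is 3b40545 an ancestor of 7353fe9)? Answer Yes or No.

A fast-forward from 3b40545 to 7353fe9 is possible iff 3b40545 is an ancestor of 7353fe9.
Ancestors of 7353fe9: {6162df5, 7353fe9}.
3b40545 is not among them, so fast-forward is not possible.

No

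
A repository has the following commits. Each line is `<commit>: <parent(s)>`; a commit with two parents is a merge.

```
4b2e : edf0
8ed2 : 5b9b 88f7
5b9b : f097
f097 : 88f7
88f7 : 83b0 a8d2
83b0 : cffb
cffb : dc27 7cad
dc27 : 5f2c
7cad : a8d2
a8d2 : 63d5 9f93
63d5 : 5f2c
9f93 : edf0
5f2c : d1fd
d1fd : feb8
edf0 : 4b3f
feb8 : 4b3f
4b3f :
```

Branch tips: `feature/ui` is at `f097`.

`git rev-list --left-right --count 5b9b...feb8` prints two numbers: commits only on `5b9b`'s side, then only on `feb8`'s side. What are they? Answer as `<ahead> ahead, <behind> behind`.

13 ahead, 0 behind

Reachable from 5b9b: {4b3f, 5b9b, 5f2c, 63d5, 7cad, 83b0, 88f7, 9f93, a8d2, cffb, d1fd, dc27, edf0, f097, feb8}.
Reachable from feb8: {4b3f, feb8}.
Only in 5b9b's history (ahead): {5b9b, 5f2c, 63d5, 7cad, 83b0, 88f7, 9f93, a8d2, cffb, d1fd, dc27, edf0, f097} — 13.
Only in feb8's history (behind): {} — 0.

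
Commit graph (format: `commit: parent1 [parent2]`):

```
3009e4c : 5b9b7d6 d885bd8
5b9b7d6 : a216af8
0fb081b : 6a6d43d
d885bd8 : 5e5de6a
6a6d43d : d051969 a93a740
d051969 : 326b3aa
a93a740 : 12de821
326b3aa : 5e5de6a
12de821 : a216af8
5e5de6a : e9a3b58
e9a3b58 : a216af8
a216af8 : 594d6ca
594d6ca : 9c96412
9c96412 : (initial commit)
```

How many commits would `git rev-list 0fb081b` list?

Walking parent pointers from 0fb081b: reachable set = {0fb081b, 12de821, 326b3aa, 594d6ca, 5e5de6a, 6a6d43d, 9c96412, a216af8, a93a740, d051969, e9a3b58}.
That is 11 commits.

11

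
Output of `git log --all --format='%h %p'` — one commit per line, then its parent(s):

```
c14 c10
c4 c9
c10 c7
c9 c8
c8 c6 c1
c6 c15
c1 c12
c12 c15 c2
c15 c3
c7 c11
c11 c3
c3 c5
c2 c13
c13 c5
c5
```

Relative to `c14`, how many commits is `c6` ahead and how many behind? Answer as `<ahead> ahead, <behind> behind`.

Reachable from c6: {c15, c3, c5, c6}.
Reachable from c14: {c10, c11, c14, c3, c5, c7}.
Only in c6's history (ahead): {c15, c6} — 2.
Only in c14's history (behind): {c10, c11, c14, c7} — 4.

2 ahead, 4 behind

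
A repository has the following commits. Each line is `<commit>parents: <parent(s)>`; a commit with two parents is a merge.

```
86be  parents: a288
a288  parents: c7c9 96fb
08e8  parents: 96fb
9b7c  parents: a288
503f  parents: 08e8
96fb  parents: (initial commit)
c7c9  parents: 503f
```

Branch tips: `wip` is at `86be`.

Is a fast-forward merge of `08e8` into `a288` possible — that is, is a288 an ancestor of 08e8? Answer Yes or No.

No

A fast-forward from a288 to 08e8 is possible iff a288 is an ancestor of 08e8.
Ancestors of 08e8: {08e8, 96fb}.
a288 is not among them, so fast-forward is not possible.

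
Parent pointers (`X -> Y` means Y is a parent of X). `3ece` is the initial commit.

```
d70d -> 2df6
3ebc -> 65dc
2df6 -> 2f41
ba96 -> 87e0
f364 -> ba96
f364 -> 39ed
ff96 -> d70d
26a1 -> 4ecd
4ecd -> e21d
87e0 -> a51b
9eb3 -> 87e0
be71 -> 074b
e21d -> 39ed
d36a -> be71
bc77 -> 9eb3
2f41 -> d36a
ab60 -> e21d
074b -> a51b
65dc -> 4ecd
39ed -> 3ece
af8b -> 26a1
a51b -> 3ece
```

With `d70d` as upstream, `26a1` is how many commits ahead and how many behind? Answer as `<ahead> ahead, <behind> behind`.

Reachable from 26a1: {26a1, 39ed, 3ece, 4ecd, e21d}.
Reachable from d70d: {074b, 2df6, 2f41, 3ece, a51b, be71, d36a, d70d}.
Only in 26a1's history (ahead): {26a1, 39ed, 4ecd, e21d} — 4.
Only in d70d's history (behind): {074b, 2df6, 2f41, a51b, be71, d36a, d70d} — 7.

4 ahead, 7 behind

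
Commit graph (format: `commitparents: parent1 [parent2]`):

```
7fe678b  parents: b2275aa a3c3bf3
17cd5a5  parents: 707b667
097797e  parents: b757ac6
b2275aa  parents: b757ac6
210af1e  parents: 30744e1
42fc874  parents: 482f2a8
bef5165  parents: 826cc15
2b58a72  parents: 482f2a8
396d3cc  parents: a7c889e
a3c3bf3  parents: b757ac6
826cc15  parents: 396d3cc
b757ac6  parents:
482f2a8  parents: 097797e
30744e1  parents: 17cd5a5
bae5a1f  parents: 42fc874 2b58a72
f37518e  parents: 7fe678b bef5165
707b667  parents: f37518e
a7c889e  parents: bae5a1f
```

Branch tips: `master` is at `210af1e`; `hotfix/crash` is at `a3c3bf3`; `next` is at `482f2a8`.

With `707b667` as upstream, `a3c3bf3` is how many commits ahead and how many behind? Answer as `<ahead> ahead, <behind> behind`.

Reachable from a3c3bf3: {a3c3bf3, b757ac6}.
Reachable from 707b667: {097797e, 2b58a72, 396d3cc, 42fc874, 482f2a8, 707b667, 7fe678b, 826cc15, a3c3bf3, a7c889e, b2275aa, b757ac6, bae5a1f, bef5165, f37518e}.
Only in a3c3bf3's history (ahead): {} — 0.
Only in 707b667's history (behind): {097797e, 2b58a72, 396d3cc, 42fc874, 482f2a8, 707b667, 7fe678b, 826cc15, a7c889e, b2275aa, bae5a1f, bef5165, f37518e} — 13.

0 ahead, 13 behind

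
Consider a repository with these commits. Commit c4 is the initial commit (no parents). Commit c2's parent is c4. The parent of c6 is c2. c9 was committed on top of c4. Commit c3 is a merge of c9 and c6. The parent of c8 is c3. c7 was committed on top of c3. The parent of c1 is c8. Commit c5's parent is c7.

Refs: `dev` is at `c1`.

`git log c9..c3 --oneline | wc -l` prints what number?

3

Reachable from c3: {c2, c3, c4, c6, c9}.
Reachable from c9: {c4, c9}.
In c3's history but not c9's: {c2, c3, c6} — 3 commits.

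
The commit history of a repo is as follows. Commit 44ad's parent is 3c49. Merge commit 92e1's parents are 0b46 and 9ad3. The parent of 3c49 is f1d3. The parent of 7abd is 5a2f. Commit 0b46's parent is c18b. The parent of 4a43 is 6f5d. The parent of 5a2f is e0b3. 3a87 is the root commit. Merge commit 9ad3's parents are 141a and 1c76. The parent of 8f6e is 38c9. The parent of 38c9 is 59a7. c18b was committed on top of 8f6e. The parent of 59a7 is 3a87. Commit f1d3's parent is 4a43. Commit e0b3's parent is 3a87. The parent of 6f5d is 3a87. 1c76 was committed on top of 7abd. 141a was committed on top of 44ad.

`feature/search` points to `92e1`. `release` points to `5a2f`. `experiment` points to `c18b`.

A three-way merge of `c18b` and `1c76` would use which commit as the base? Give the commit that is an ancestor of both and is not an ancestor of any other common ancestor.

3a87

Ancestors of c18b: {38c9, 3a87, 59a7, 8f6e, c18b}.
Ancestors of 1c76: {1c76, 3a87, 5a2f, 7abd, e0b3}.
Common ancestors: {3a87}.
The only common ancestor is 3a87, so it is the merge base.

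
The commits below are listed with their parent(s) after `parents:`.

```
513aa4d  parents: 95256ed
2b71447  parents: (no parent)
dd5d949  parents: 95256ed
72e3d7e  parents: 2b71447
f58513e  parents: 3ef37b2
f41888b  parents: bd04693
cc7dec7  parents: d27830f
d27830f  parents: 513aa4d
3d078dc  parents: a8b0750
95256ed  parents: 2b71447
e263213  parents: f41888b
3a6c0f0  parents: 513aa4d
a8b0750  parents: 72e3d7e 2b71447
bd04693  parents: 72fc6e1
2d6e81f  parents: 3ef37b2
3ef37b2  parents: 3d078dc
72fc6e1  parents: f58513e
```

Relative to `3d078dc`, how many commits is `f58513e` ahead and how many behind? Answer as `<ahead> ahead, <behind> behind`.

Reachable from f58513e: {2b71447, 3d078dc, 3ef37b2, 72e3d7e, a8b0750, f58513e}.
Reachable from 3d078dc: {2b71447, 3d078dc, 72e3d7e, a8b0750}.
Only in f58513e's history (ahead): {3ef37b2, f58513e} — 2.
Only in 3d078dc's history (behind): {} — 0.

2 ahead, 0 behind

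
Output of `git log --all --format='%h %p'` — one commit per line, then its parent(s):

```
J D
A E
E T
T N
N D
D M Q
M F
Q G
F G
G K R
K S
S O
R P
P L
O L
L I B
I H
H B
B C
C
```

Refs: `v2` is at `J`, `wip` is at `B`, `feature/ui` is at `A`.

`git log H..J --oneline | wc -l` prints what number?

Reachable from J: {B, C, D, F, G, H, I, J, K, L, M, O, P, Q, R, S}.
Reachable from H: {B, C, H}.
In J's history but not H's: {D, F, G, I, J, K, L, M, O, P, Q, R, S} — 13 commits.

13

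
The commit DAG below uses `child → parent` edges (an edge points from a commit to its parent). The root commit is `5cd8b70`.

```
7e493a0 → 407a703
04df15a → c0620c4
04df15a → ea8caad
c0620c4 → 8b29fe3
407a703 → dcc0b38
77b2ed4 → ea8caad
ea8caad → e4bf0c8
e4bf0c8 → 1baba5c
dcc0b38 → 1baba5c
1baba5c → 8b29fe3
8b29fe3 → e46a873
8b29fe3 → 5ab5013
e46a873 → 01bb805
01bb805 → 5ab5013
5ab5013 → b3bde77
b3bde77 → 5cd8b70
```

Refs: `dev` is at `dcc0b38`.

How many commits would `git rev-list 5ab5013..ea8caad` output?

6

Reachable from ea8caad: {01bb805, 1baba5c, 5ab5013, 5cd8b70, 8b29fe3, b3bde77, e46a873, e4bf0c8, ea8caad}.
Reachable from 5ab5013: {5ab5013, 5cd8b70, b3bde77}.
In ea8caad's history but not 5ab5013's: {01bb805, 1baba5c, 8b29fe3, e46a873, e4bf0c8, ea8caad} — 6 commits.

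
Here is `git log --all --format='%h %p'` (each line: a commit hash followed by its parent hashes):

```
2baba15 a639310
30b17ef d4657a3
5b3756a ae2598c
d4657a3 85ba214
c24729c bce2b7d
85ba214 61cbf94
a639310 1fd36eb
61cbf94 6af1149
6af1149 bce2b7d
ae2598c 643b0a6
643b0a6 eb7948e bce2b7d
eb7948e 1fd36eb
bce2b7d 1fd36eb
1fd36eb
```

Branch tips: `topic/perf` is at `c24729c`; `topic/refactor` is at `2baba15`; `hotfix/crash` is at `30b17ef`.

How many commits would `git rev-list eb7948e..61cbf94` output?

Reachable from 61cbf94: {1fd36eb, 61cbf94, 6af1149, bce2b7d}.
Reachable from eb7948e: {1fd36eb, eb7948e}.
In 61cbf94's history but not eb7948e's: {61cbf94, 6af1149, bce2b7d} — 3 commits.

3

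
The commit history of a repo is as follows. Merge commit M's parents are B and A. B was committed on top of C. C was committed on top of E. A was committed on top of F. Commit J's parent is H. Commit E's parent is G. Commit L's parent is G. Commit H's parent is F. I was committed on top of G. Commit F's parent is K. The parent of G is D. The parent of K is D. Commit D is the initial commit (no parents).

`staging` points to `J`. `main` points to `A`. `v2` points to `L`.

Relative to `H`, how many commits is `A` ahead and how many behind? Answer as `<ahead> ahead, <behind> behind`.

1 ahead, 1 behind

Reachable from A: {A, D, F, K}.
Reachable from H: {D, F, H, K}.
Only in A's history (ahead): {A} — 1.
Only in H's history (behind): {H} — 1.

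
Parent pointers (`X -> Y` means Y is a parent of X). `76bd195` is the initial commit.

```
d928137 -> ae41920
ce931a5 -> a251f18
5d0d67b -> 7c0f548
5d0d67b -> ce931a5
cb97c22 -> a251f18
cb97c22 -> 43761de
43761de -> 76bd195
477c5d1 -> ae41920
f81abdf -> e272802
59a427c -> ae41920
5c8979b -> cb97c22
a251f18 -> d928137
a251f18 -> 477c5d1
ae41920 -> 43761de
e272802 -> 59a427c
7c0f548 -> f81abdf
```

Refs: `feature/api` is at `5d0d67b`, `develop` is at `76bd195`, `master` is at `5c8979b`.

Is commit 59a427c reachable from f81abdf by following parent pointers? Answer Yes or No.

Ancestors of f81abdf (commits reachable by following parents): {43761de, 59a427c, 76bd195, ae41920, e272802, f81abdf}.
59a427c is in that set, so it is an ancestor of f81abdf.

Yes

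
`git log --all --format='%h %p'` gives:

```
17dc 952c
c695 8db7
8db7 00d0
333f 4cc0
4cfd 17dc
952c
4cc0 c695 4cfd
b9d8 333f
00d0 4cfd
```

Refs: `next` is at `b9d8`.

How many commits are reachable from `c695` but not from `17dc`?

Reachable from c695: {00d0, 17dc, 4cfd, 8db7, 952c, c695}.
Reachable from 17dc: {17dc, 952c}.
In c695's history but not 17dc's: {00d0, 4cfd, 8db7, c695} — 4 commits.

4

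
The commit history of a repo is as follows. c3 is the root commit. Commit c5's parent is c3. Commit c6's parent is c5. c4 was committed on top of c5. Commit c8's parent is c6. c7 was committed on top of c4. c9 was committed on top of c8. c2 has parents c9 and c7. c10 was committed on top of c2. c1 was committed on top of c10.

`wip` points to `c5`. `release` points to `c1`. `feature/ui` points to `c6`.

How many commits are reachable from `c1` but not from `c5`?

8

Reachable from c1: {c1, c10, c2, c3, c4, c5, c6, c7, c8, c9}.
Reachable from c5: {c3, c5}.
In c1's history but not c5's: {c1, c10, c2, c4, c6, c7, c8, c9} — 8 commits.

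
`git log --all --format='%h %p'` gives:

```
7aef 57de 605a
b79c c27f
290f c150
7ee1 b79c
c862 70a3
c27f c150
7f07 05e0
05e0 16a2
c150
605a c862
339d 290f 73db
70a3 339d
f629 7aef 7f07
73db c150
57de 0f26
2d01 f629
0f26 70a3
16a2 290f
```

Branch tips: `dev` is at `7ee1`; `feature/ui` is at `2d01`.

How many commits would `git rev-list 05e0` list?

Walking parent pointers from 05e0: reachable set = {05e0, 16a2, 290f, c150}.
That is 4 commits.

4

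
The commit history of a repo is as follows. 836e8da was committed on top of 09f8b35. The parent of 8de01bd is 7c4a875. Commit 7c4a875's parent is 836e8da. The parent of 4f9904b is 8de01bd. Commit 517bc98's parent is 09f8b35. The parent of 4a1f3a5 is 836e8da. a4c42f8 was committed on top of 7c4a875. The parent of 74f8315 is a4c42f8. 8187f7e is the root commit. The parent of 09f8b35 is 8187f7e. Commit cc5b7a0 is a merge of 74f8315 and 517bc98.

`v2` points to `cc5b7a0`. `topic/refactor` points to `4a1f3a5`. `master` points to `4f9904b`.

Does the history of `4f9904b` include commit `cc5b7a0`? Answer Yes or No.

Ancestors of 4f9904b: {09f8b35, 4f9904b, 7c4a875, 8187f7e, 836e8da, 8de01bd}.
cc5b7a0 is not in that set, so it is not an ancestor of 4f9904b.

No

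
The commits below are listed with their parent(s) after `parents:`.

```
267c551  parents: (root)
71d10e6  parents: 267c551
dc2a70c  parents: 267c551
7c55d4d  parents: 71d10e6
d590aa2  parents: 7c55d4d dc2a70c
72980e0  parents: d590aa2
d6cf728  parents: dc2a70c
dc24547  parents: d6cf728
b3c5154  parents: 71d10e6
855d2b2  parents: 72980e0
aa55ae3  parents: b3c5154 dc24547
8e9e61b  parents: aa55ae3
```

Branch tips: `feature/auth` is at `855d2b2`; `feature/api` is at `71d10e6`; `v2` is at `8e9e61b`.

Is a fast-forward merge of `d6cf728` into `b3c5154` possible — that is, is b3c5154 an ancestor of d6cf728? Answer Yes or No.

No

A fast-forward from b3c5154 to d6cf728 is possible iff b3c5154 is an ancestor of d6cf728.
Ancestors of d6cf728: {267c551, d6cf728, dc2a70c}.
b3c5154 is not among them, so fast-forward is not possible.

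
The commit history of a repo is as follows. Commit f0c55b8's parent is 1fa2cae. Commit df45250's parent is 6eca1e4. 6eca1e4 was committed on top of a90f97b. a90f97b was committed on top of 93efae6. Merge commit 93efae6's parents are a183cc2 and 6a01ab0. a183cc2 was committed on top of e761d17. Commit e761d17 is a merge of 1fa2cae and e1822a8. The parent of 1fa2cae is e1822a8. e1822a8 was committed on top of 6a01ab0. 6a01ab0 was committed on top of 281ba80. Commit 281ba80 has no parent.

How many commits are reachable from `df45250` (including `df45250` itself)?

Walking parent pointers from df45250: reachable set = {1fa2cae, 281ba80, 6a01ab0, 6eca1e4, 93efae6, a183cc2, a90f97b, df45250, e1822a8, e761d17}.
That is 10 commits.

10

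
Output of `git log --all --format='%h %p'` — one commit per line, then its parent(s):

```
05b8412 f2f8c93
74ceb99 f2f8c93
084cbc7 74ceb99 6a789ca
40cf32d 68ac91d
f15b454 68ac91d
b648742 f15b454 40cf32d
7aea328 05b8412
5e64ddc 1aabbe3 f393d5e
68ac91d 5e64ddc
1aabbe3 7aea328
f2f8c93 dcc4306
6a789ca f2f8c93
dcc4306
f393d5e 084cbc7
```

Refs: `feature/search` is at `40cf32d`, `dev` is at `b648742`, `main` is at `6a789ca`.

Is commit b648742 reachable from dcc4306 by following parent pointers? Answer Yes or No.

No

Ancestors of dcc4306: {dcc4306}.
b648742 is not in that set, so it is not an ancestor of dcc4306.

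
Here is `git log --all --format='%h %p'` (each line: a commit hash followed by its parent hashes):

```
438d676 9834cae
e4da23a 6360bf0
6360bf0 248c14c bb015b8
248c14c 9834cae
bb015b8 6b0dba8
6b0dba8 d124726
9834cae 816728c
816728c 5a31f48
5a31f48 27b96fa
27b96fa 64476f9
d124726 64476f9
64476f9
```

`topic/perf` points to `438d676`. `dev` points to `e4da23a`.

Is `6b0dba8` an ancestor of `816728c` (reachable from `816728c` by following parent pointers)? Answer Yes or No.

No

Ancestors of 816728c: {27b96fa, 5a31f48, 64476f9, 816728c}.
6b0dba8 is not in that set, so it is not an ancestor of 816728c.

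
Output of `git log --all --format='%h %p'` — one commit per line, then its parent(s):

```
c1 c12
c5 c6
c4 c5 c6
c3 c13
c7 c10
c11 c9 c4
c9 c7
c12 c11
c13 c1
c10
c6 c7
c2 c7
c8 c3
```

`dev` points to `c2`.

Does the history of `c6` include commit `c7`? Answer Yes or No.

Ancestors of c6 (commits reachable by following parents): {c10, c6, c7}.
c7 is in that set, so it is an ancestor of c6.

Yes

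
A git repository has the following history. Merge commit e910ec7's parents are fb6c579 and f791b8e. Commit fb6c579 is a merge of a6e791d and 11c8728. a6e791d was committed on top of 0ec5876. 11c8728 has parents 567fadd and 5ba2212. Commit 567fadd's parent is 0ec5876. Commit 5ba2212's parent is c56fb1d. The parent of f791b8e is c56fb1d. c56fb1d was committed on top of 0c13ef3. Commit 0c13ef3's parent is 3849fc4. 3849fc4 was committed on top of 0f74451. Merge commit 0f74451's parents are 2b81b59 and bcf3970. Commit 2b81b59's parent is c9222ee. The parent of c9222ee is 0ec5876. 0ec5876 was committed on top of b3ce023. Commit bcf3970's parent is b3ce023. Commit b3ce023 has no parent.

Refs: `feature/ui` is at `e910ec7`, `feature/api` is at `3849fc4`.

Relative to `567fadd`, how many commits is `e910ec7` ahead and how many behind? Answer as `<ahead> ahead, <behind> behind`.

13 ahead, 0 behind

Reachable from e910ec7: {0c13ef3, 0ec5876, 0f74451, 11c8728, 2b81b59, 3849fc4, 567fadd, 5ba2212, a6e791d, b3ce023, bcf3970, c56fb1d, c9222ee, e910ec7, f791b8e, fb6c579}.
Reachable from 567fadd: {0ec5876, 567fadd, b3ce023}.
Only in e910ec7's history (ahead): {0c13ef3, 0f74451, 11c8728, 2b81b59, 3849fc4, 5ba2212, a6e791d, bcf3970, c56fb1d, c9222ee, e910ec7, f791b8e, fb6c579} — 13.
Only in 567fadd's history (behind): {} — 0.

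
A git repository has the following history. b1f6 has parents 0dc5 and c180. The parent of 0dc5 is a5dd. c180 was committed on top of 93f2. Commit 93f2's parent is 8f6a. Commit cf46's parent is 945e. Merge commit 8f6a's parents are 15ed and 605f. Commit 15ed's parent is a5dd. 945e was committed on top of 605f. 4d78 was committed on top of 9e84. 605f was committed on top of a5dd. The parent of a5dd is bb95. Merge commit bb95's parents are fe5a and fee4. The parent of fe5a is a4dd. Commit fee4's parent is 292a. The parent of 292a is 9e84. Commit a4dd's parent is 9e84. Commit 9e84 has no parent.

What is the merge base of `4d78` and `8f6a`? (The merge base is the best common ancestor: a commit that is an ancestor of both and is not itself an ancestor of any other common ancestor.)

Ancestors of 4d78: {4d78, 9e84}.
Ancestors of 8f6a: {15ed, 292a, 605f, 8f6a, 9e84, a4dd, a5dd, bb95, fe5a, fee4}.
Common ancestors: {9e84}.
The only common ancestor is 9e84, so it is the merge base.

9e84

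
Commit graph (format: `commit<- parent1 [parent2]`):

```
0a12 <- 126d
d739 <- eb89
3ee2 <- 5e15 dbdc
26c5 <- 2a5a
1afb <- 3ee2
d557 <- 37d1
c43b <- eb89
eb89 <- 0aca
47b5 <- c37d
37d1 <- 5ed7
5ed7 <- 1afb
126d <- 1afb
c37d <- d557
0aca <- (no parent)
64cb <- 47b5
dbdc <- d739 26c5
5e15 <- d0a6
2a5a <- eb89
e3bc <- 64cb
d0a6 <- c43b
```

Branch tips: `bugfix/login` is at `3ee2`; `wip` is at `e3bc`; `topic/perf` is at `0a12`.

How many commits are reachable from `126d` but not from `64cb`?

Reachable from 126d: {0aca, 126d, 1afb, 26c5, 2a5a, 3ee2, 5e15, c43b, d0a6, d739, dbdc, eb89}.
Reachable from 64cb: {0aca, 1afb, 26c5, 2a5a, 37d1, 3ee2, 47b5, 5e15, 5ed7, 64cb, c37d, c43b, d0a6, d557, d739, dbdc, eb89}.
In 126d's history but not 64cb's: {126d} — 1 commit.

1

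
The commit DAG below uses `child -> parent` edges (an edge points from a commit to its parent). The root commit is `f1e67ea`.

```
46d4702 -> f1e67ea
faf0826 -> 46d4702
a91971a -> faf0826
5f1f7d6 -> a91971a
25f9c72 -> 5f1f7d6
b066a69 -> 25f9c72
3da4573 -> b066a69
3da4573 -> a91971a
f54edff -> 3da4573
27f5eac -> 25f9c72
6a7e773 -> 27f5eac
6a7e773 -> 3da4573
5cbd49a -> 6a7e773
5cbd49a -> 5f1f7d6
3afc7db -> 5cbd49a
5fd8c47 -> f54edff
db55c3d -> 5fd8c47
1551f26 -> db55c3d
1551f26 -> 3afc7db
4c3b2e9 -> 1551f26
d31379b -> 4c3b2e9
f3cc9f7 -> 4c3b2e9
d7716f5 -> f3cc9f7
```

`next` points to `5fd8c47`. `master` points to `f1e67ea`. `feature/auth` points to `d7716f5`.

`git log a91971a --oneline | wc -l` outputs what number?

Walking parent pointers from a91971a: reachable set = {46d4702, a91971a, f1e67ea, faf0826}.
That is 4 commits.

4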